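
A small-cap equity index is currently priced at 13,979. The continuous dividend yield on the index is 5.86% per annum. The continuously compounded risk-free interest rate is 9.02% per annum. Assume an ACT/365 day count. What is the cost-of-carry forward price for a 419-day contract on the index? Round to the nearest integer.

14,495

F = S·e^((r − q)T) = 13979 · e^((0.0902 − 0.0586) × 419/365)
= 13979 · e^0.036275 = 13979 × 1.036941
F = 14,495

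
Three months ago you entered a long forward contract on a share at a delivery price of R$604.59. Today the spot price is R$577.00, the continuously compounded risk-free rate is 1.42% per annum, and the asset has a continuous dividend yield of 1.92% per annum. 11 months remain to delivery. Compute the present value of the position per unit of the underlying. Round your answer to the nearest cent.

-R$29.84

Current fair forward for the remaining 11 months: F = S·e^((r − q)·T), (r − q) = 0.0142 − 0.0192 = -0.0050
F = 577.00 · e^(-0.0050 × 11/12) = 577.00 × 0.995427 = 574.3614
Value of long forward = (F − K)·e^(−rT) = (574.3614 − 604.59) · e^(−0.0142·11/12)
= -30.2286 × 0.987068 = -29.84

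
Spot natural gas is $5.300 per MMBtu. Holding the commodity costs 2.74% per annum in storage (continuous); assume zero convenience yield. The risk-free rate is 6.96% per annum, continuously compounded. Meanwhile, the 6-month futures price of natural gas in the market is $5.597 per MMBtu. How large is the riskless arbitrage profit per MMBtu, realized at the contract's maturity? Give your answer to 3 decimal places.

Fair futures: F* = S·e^(carry·T), with carry = (r + u) = 0.0696 + 0.0274 = 0.0970
F* = 5.300 · e^(0.0970 × 6/12) = 5.300 · e^0.048500 = 5.300 × 1.049695 = $5.5634
Market $5.597 > fair $5.5634: forward overpriced → cash-and-carry (buy spot, short the forward).
At maturity, profit = |F_mkt − F*| = |5.597 − 5.5634| = $0.034 per MMBtu

$0.034 per MMBtu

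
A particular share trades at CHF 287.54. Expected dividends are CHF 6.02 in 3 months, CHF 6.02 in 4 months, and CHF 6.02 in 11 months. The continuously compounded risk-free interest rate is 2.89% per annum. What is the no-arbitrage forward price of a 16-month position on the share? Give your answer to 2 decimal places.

CHF 280.34

PV(dividends) I = 6.02·e^(−0.0289·3/12) + 6.02·e^(−0.0289·4/12) + 6.02·e^(−0.0289·11/12)
I = 5.9767 + 5.9623 + 5.8626 = 17.8016
F = (S − I)·e^(rT) = (287.54 − 17.8016) · e^(0.0289·16/12)
= 269.7384 · e^0.038533 = 269.7384 × 1.039285 = CHF 280.34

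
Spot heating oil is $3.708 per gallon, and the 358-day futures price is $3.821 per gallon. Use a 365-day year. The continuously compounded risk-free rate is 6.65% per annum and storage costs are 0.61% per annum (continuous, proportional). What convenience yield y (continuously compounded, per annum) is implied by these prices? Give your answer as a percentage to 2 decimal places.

4.20%

F = S·e^((r+u−y)T) ⇒ (r+u−y) = ln(F/S)/T
ln(3.821/3.708) = 0.030020; /T ⇒ 0.030607
y = r + u − ln(F/S)/T = 0.0665 + 0.0061 − 0.030607 = 0.041993
y = 4.20%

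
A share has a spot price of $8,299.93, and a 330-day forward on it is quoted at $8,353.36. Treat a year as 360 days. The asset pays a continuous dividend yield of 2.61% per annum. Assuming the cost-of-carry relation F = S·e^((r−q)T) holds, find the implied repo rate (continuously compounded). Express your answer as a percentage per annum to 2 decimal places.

From F = S·e^((r−q)T): (r − q) = ln(F/S)/T
ln(8353.36/8299.93) = ln(1.006437) = 0.006416
(r − q) = 0.006416 / (330/360) = 0.006999
r = ln(F/S)/T + q = 0.006999 + 0.0261 = 0.033099
r = 3.31%

3.31%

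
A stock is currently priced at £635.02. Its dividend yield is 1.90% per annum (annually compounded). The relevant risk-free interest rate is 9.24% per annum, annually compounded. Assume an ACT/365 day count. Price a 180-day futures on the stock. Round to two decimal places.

F = S · (1+r)^T / (1+q)^T
= 635.02 × 1.044547 / 1.009325 = 635.02 × 1.034897
F = £657.18

£657.18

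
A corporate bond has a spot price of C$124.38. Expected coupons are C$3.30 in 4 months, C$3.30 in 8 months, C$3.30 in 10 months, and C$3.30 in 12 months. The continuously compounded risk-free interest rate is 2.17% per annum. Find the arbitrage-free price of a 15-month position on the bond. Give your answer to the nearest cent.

C$114.44

PV(coupons) I = 3.30·e^(−0.0217·4/12) + 3.30·e^(−0.0217·8/12) + 3.30·e^(−0.0217·10/12) + 3.30·e^(−0.0217·12/12)
I = 3.2762 + 3.2526 + 3.2409 + 3.2292 = 12.9989
F = (S − I)·e^(rT) = (124.38 − 12.9989) · e^(0.0217·15/12)
= 111.3811 · e^0.027125 = 111.3811 × 1.027496 = C$114.44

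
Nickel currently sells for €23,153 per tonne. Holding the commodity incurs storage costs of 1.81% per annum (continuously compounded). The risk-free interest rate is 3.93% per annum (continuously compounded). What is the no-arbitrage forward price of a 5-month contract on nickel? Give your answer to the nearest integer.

€23,713 per tonne

Net carry = r + u − y = 0.0393 + 0.0181 − 0.0000 = 0.0574
F = S·e^((r+u−y)T) = 23153 · e^(0.0574 × 5/12) = 23153 · e^0.023917
= 23153 × 1.024205 = €23,713 per tonne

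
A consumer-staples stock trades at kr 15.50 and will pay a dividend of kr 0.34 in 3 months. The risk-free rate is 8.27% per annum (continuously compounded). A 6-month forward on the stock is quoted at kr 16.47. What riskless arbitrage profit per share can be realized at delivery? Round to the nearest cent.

kr 0.66 per share

PV(dividends) I = 0.34·e^(−0.0827·3/12) = 0.3330
Fair forward F* = (S − I)·e^(rT) = (15.50 − 0.3330)·e^0.041350 = 15.1670 × 1.042217 = 15.8073
Market kr 16.47 > fair 15.8073: forward overpriced → cash-and-carry (borrow at r, buy the stock and collect the dividends, short the forward).
Profit at T = |F_mkt − F*| = |16.47 − 15.8073| = kr 0.66 per share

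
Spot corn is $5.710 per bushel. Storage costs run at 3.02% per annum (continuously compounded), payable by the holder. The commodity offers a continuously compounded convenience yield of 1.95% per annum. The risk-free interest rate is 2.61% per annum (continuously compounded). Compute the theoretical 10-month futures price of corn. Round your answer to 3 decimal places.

Net carry = r + u − y = 0.0261 + 0.0302 − 0.0195 = 0.0368
F = S·e^((r+u−y)T) = 5.710 · e^(0.0368 × 10/12) = 5.710 · e^0.030667
= 5.710 × 1.031142 = $5.888 per bushel

$5.888 per bushel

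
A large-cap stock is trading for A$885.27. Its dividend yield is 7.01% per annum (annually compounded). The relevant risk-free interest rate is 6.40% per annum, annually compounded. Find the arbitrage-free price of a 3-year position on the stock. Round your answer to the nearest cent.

F = S · (1+r)^T / (1+q)^T
= 885.27 × 1.204550 / 1.225387 = 885.27 × 0.982996
F = A$870.22

A$870.22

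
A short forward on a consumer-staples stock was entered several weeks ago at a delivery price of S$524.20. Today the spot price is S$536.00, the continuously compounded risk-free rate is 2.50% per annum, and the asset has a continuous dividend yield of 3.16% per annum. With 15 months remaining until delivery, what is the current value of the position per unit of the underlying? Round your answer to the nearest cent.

-S$7.17

Current fair forward for the remaining 15 months: F = S·e^((r − q)·T), (r − q) = 0.0250 − 0.0316 = -0.0066
F = 536.00 · e^(-0.0066 × 15/12) = 536.00 × 0.991784 = 531.5962
Value of long forward = (F − K)·e^(−rT) = (531.5962 − 524.20) · e^(−0.0250·15/12)
= 7.3962 × 0.969233 = 7.17
Short position value = −(long value) = -S$7.17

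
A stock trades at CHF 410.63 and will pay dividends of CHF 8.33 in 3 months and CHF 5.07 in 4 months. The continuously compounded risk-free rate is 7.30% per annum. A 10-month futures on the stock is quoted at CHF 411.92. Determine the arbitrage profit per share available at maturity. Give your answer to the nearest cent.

CHF 10.51 per share

PV(dividends) I = 8.33·e^(−0.0730·3/12) + 5.07·e^(−0.0730·4/12) = 13.1275
Fair futures F* = (S − I)·e^(rT) = (410.63 − 13.1275)·e^0.060833 = 397.5025 × 1.062721 = 422.4343
Market CHF 411.92 < fair 422.4343: forward underpriced → reverse cash-and-carry (short the stock, invest proceeds at r, pay the dividends, go long the forward).
Profit at T = |F_mkt − F*| = |411.92 − 422.4343| = CHF 10.51 per share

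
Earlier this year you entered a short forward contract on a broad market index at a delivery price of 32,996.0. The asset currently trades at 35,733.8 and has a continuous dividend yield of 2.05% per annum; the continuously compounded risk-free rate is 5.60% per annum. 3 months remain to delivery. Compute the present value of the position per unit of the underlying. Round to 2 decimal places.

Current fair forward for the remaining 3 months: F = S·e^((r − q)·T), (r − q) = 0.0560 − 0.0205 = 0.0355
F = 35733.8 · e^(0.0355 × 3/12) = 35733.8 × 1.00891450 = 36052.3490
Value of long forward = (F − K)·e^(−rT) = (36052.3490 − 32996.0) · e^(−0.0560·3/12)
= 3056.3490 × 0.98609754 = 3013.86
Short position value = −(long value) = -3013.86

-3013.86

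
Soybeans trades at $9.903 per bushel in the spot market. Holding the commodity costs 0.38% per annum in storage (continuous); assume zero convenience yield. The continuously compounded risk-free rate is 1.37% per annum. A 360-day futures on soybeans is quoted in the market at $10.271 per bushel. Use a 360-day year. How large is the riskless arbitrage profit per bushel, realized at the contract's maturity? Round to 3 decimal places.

$0.193 per bushel

Fair futures: F* = S·e^(carry·T), with carry = (r + u) = 0.0137 + 0.0038 = 0.0175
F* = 9.903 · e^(0.0175 × 360/360) = 9.903 · e^0.017500 = 9.903 × 1.017654 = $10.0778
Market $10.271 > fair $10.0778: forward overpriced → cash-and-carry (buy spot, short the forward).
At maturity, profit = |F_mkt − F*| = |10.271 − 10.0778| = $0.193 per bushel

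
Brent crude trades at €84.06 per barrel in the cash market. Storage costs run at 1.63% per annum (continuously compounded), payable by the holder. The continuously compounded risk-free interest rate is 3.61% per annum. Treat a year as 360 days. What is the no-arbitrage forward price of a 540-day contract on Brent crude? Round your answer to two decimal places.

€90.93 per barrel

Net carry = r + u − y = 0.0361 + 0.0163 − 0.0000 = 0.0524
F = S·e^((r+u−y)T) = 84.06 · e^(0.0524 × 540/360) = 84.06 · e^0.078600
= 84.06 × 1.081772 = €90.93 per barrel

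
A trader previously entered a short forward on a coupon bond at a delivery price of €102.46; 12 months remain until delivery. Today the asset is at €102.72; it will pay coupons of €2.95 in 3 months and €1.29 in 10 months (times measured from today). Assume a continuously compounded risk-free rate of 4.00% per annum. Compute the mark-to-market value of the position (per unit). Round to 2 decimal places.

-€0.11

PV(remaining coupons) I = 2.95·e^(−0.0400·3/12) + 1.29·e^(−0.0400·10/12) = 4.1684
Current forward F = (S − I)·e^(rT) = (102.72 − 4.1684)·e^(0.0400·12/12) = 98.5516 × 1.040811 = 102.5736
Value (long) = (F − K)·e^(−rT) = (102.5736 − 102.46) × 0.960789 = 0.1091
Short position value = −(long value) = -€0.11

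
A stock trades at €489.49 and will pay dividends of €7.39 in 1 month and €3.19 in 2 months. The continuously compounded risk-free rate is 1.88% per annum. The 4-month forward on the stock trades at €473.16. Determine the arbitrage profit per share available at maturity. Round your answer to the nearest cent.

PV(dividends) I = 7.39·e^(−0.0188·1/12) + 3.19·e^(−0.0188·2/12) = 10.5585
Fair forward F* = (S − I)·e^(rT) = (489.49 − 10.5585)·e^0.006267 = 478.9315 × 1.006287 = 481.9425
Market €473.16 < fair 481.9425: forward underpriced → reverse cash-and-carry (short the stock, invest proceeds at r, pay the dividends, go long the forward).
Profit at T = |F_mkt − F*| = |473.16 − 481.9425| = €8.78 per share

€8.78 per share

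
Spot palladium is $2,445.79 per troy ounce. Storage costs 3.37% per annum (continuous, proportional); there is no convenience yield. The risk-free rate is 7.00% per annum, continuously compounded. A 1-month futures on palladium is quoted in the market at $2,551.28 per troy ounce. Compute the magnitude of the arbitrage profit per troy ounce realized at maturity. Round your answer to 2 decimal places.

Fair futures: F* = S·e^(carry·T), with carry = (r + u) = 0.0700 + 0.0337 = 0.1037
F* = 2445.79 · e^(0.1037 × 1/12) = 2445.79 · e^0.00864167 = 2445.79 × 1.00867912 = $2467.0173
Market $2551.28 > fair $2467.0173: forward overpriced → cash-and-carry (buy spot, short the forward).
At maturity, profit = |F_mkt − F*| = |2551.28 − 2467.0173| = $84.26 per troy ounce

$84.26 per troy ounce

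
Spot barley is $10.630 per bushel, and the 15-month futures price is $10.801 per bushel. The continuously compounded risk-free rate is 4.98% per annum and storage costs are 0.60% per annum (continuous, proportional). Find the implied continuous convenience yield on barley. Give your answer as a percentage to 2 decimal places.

F = S·e^((r+u−y)T) ⇒ (r+u−y) = ln(F/S)/T
ln(10.801/10.630) = 0.015959; /T ⇒ 0.012767
y = r + u − ln(F/S)/T = 0.0498 + 0.0060 − 0.012767 = 0.043033
y = 4.30%

4.30%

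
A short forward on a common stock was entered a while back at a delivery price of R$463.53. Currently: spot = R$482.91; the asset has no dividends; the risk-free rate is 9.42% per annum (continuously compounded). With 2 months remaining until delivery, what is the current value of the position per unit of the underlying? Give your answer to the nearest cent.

Current fair forward for the remaining 2 months: F = S·e^(r·T), r = 0.0942
F = 482.91 · e^(0.0942 × 2/12) = 482.91 × 1.015824 = 490.5516
Value of long forward = (F − K)·e^(−rT) = (490.5516 − 463.53) · e^(−0.0942·2/12)
= 27.0216 × 0.984423 = 26.60
Short position value = −(long value) = -R$26.60

-R$26.60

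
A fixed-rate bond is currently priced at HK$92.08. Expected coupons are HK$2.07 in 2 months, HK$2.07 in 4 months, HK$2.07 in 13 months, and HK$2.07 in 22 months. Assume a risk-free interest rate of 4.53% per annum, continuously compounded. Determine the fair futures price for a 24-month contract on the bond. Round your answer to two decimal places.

PV(coupons) I = 2.07·e^(−0.0453·2/12) + 2.07·e^(−0.0453·4/12) + 2.07·e^(−0.0453·13/12) + 2.07·e^(−0.0453·22/12)
I = 2.0544 + 2.0390 + 1.9709 + 1.9050 = 7.9693
F = (S − I)·e^(rT) = (92.08 − 7.9693) · e^(0.0453·24/12)
= 84.1107 · e^0.090600 = 84.1107 × 1.094831 = HK$92.09

HK$92.09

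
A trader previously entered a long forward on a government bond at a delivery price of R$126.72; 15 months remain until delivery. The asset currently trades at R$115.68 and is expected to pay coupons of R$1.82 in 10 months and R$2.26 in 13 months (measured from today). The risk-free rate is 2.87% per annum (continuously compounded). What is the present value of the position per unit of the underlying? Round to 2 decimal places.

PV(remaining coupons) I = 1.82·e^(−0.0287·10/12) + 2.26·e^(−0.0287·13/12) = 3.9678
Current forward F = (S − I)·e^(rT) = (115.68 − 3.9678)·e^(0.0287·15/12) = 111.7122 × 1.036526 = 115.7926
Value (long) = (F − K)·e^(−rT) = (115.7926 − 126.72) × 0.964761 = -10.5423
Value = -R$10.54

-R$10.54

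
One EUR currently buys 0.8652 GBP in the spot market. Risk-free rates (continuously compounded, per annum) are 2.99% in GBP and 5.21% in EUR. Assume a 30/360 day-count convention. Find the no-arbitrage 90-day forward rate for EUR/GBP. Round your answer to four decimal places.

0.8604

F = S·e^((r_GBP − r_EUR)T) = 0.8652 · e^((0.0299 − 0.0521) × 90/360)
= 0.8652 · e^-0.005550 = 0.8652 × 0.994465
F = 0.8604 GBP per EUR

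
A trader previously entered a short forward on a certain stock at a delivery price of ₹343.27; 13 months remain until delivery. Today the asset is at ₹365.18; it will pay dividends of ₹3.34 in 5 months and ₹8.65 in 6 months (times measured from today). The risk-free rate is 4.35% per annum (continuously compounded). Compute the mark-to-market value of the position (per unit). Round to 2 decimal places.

PV(remaining dividends) I = 3.34·e^(−0.0435·5/12) + 8.65·e^(−0.0435·6/12) = 11.7439
Current forward F = (S − I)·e^(rT) = (365.18 − 11.7439)·e^(0.0435·13/12) = 353.4361 × 1.048253 = 370.4905
Value (long) = (F − K)·e^(−rT) = (370.4905 − 343.27) × 0.953968 = 25.9675
Short position value = −(long value) = -₹25.97

-₹25.97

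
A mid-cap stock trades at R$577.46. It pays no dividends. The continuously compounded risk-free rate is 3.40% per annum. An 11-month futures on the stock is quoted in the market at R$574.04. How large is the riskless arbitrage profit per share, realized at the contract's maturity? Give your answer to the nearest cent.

R$21.70 per share

Fair futures: F* = S·e^(carry·T), with carry = r = 0.0340
F* = 577.46 · e^(0.0340 × 11/12) = 577.46 · e^0.031167 = 577.46 × 1.031658 = R$595.7412
Market R$574.04 < fair R$595.7412: forward underpriced → reverse cash-and-carry (short spot, go long the forward).
At maturity, profit = |F_mkt − F*| = |574.04 − 595.7412| = R$21.70 per share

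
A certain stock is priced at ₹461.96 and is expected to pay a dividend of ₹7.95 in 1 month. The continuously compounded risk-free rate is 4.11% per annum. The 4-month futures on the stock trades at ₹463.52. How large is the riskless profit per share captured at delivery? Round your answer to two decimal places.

₹3.22 per share

PV(dividends) I = 7.95·e^(−0.0411·1/12) = 7.9228
Fair futures F* = (S − I)·e^(rT) = (461.96 − 7.9228)·e^0.013700 = 454.0372 × 1.013794 = 460.3002
Market ₹463.52 > fair 460.3002: forward overpriced → cash-and-carry (borrow at r, buy the stock and collect the dividends, short the forward).
Profit at T = |F_mkt − F*| = |463.52 − 460.3002| = ₹3.22 per share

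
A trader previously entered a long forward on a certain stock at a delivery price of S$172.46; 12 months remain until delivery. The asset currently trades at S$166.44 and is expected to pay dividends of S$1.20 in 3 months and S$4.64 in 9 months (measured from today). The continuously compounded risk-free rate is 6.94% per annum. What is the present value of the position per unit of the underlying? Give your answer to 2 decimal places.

-S$0.04

PV(remaining dividends) I = 1.20·e^(−0.0694·3/12) + 4.64·e^(−0.0694·9/12) = 5.5840
Current forward F = (S − I)·e^(rT) = (166.44 − 5.5840)·e^(0.0694·12/12) = 160.8560 × 1.071865 = 172.4159
Value (long) = (F − K)·e^(−rT) = (172.4159 − 172.46) × 0.932953 = -0.0411
Value = -S$0.04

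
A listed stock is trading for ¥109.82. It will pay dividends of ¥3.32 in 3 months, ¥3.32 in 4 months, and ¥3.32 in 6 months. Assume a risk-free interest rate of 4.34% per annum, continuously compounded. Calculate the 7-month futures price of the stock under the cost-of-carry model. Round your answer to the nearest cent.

¥102.58

PV(dividends) I = 3.32·e^(−0.0434·3/12) + 3.32·e^(−0.0434·4/12) + 3.32·e^(−0.0434·6/12)
I = 3.2842 + 3.2723 + 3.2487 = 9.8052
F = (S − I)·e^(rT) = (109.82 − 9.8052) · e^(0.0434·7/12)
= 100.0148 · e^0.025317 = 100.0148 × 1.025640 = ¥102.58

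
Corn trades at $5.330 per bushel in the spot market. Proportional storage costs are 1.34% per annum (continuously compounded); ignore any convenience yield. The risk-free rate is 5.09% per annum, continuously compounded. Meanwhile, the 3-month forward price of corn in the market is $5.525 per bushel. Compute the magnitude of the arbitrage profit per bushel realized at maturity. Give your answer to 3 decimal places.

$0.109 per bushel

Fair forward: F* = S·e^(carry·T), with carry = (r + u) = 0.0509 + 0.0134 = 0.0643
F* = 5.330 · e^(0.0643 × 3/12) = 5.330 · e^0.016075 = 5.330 × 1.016205 = $5.4164
Market $5.525 > fair $5.4164: forward overpriced → cash-and-carry (buy spot, short the forward).
At maturity, profit = |F_mkt − F*| = |5.525 − 5.4164| = $0.109 per bushel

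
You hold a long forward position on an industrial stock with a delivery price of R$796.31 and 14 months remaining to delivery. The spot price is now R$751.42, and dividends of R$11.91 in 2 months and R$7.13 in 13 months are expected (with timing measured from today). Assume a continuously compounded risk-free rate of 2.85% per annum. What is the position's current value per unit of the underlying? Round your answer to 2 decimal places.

PV(remaining dividends) I = 11.91·e^(−0.0285·2/12) + 7.13·e^(−0.0285·13/12) = 18.7668
Current forward F = (S − I)·e^(rT) = (751.42 − 18.7668)·e^(0.0285·14/12) = 732.6532 × 1.033809 = 757.4235
Value (long) = (F − K)·e^(−rT) = (757.4235 − 796.31) × 0.967297 = -37.6148
Value = -R$37.61

-R$37.61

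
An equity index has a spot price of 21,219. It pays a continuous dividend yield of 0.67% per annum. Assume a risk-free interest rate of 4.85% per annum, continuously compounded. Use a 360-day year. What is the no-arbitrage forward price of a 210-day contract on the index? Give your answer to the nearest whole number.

F = S·e^((r − q)T) = 21219 · e^((0.0485 − 0.0067) × 210/360)
= 21219 · e^0.024383 = 21219 × 1.024683
F = 21,743

21,743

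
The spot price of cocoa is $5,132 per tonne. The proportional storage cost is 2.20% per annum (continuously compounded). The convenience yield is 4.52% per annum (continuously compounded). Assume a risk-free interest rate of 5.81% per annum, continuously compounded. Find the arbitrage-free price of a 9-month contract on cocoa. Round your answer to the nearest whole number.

$5,268 per tonne

Net carry = r + u − y = 0.0581 + 0.0220 − 0.0452 = 0.0349
F = S·e^((r+u−y)T) = 5132 · e^(0.0349 × 9/12) = 5132 · e^0.026175
= 5132 × 1.026521 = $5,268 per tonne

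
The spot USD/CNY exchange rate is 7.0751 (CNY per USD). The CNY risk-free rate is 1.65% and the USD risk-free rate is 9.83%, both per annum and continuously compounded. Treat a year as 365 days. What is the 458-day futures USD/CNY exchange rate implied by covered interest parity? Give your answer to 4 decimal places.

6.3849

F = S·e^((r_CNY − r_USD)T) = 7.0751 · e^((0.0165 − 0.0983) × 458/365)
= 7.0751 · e^-0.102642 = 7.0751 × 0.902450
F = 6.3849 CNY per USD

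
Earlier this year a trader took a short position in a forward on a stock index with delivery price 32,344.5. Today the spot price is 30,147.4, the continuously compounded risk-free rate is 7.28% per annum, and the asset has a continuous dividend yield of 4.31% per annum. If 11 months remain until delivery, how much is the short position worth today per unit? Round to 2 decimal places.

Current fair forward for the remaining 11 months: F = S·e^((r − q)·T), (r − q) = 0.0728 − 0.0431 = 0.0297
F = 30147.4 · e^(0.0297 × 11/12) = 30147.4 × 1.02759899 = 30979.4378
Value of long forward = (F − K)·e^(−rT) = (30979.4378 − 32344.5) · e^(−0.0728·11/12)
= -1365.0622 × 0.93544462 = -1276.94
Short position value = −(long value) = 1276.94

1276.94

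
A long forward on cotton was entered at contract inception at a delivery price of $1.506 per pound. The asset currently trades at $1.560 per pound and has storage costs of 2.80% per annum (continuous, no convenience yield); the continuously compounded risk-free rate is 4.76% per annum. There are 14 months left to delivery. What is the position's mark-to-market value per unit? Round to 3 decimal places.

$0.187 per pound

Current fair forward for the remaining 14 months: F = S·e^((r + u)·T), (r + u) = 0.0476 + 0.0280 = 0.0756
F = 1.560 · e^(0.0756 × 14/12) = 1.560 × 1.092207 = 1.7038
Value of long forward = (F − K)·e^(−rT) = (1.7038 − 1.506) · e^(−0.0476·14/12)
= 0.1978 × 0.945980 = 0.187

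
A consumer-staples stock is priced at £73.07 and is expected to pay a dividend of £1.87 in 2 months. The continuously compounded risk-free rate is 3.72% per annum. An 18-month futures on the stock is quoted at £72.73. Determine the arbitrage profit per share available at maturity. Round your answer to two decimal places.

PV(dividends) I = 1.87·e^(−0.0372·2/12) = 1.8584
Fair futures F* = (S − I)·e^(rT) = (73.07 − 1.8584)·e^0.055800 = 71.2116 × 1.057386 = 75.2981
Market £72.73 < fair 75.2981: forward underpriced → reverse cash-and-carry (short the stock, invest proceeds at r, pay the dividends, go long the forward).
Profit at T = |F_mkt − F*| = |72.73 − 75.2981| = £2.57 per share

£2.57 per share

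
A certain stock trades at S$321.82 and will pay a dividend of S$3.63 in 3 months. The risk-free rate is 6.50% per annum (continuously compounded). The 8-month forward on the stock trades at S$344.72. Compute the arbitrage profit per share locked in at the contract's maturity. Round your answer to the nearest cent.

PV(dividends) I = 3.63·e^(−0.0650·3/12) = 3.5715
Fair forward F* = (S − I)·e^(rT) = (321.82 − 3.5715)·e^0.043333 = 318.2485 × 1.044286 = 332.3425
Market S$344.72 > fair 332.3425: forward overpriced → cash-and-carry (borrow at r, buy the stock and collect the dividends, short the forward).
Profit at T = |F_mkt − F*| = |344.72 − 332.3425| = S$12.38 per share

S$12.38 per share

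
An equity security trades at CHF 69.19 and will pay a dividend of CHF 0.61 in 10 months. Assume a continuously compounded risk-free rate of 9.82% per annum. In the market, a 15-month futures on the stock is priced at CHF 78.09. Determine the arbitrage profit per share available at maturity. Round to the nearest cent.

PV(dividends) I = 0.61·e^(−0.0982·10/12) = 0.5621
Fair futures F* = (S − I)·e^(rT) = (69.19 − 0.5621)·e^0.122750 = 68.6279 × 1.130602 = 77.5908
Market CHF 78.09 > fair 77.5908: forward overpriced → cash-and-carry (borrow at r, buy the stock and collect the dividends, short the forward).
Profit at T = |F_mkt − F*| = |78.09 − 77.5908| = CHF 0.50 per share

CHF 0.50 per share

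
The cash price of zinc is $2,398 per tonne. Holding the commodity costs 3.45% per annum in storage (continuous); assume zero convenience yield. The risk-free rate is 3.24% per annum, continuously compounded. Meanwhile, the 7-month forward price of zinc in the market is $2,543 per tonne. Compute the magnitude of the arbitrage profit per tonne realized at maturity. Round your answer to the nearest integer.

Fair forward: F* = S·e^(carry·T), with carry = (r + u) = 0.0324 + 0.0345 = 0.0669
F* = 2398 · e^(0.0669 × 7/12) = 2398 · e^0.039025 = 2398 × 1.039796 = $2493.4308
Market $2543 > fair $2493.4308: forward overpriced → cash-and-carry (buy spot, short the forward).
At maturity, profit = |F_mkt − F*| = |2543 − 2493.4308| = $50 per tonne

$50 per tonne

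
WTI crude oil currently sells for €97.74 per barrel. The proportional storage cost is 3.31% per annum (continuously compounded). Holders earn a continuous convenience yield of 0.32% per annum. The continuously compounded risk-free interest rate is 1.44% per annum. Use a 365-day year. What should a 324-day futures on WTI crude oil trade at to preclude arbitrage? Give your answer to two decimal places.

Net carry = r + u − y = 0.0144 + 0.0331 − 0.0032 = 0.0443
F = S·e^((r+u−y)T) = 97.74 · e^(0.0443 × 324/365) = 97.74 · e^0.039324
= 97.74 × 1.040107 = €101.66 per barrel

€101.66 per barrel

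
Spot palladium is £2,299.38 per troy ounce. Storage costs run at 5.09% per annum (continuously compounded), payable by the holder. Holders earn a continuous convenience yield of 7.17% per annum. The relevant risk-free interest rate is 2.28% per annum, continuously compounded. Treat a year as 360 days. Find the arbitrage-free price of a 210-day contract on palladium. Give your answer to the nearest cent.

£2,302.06 per troy ounce

Net carry = r + u − y = 0.0228 + 0.0509 − 0.0717 = 0.0020
F = S·e^((r+u−y)T) = 2299.38 · e^(0.0020 × 210/360) = 2299.38 · e^0.00116667
= 2299.38 × 1.00116735 = £2,302.06 per troy ounce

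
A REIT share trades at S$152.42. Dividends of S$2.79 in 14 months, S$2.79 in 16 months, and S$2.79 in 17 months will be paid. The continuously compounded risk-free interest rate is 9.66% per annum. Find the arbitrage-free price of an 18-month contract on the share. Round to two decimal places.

S$167.66

PV(dividends) I = 2.79·e^(−0.0966·14/12) + 2.79·e^(−0.0966·16/12) + 2.79·e^(−0.0966·17/12)
I = 2.4926 + 2.4528 + 2.4332 = 7.3786
F = (S − I)·e^(rT) = (152.42 − 7.3786) · e^(0.0966·18/12)
= 145.0414 · e^0.144900 = 145.0414 × 1.155924 = S$167.66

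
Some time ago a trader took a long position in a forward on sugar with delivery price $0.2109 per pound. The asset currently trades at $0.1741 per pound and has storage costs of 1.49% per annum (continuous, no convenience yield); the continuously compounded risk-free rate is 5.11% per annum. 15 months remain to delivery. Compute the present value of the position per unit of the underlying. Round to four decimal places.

-$0.0205 per pound

Current fair forward for the remaining 15 months: F = S·e^((r + u)·T), (r + u) = 0.0511 + 0.0149 = 0.0660
F = 0.1741 · e^(0.0660 × 15/12) = 0.1741 × 1.085999 = 0.1891
Value of long forward = (F − K)·e^(−rT) = (0.1891 − 0.2109) · e^(−0.0511·15/12)
= -0.0218 × 0.938122 = -0.0205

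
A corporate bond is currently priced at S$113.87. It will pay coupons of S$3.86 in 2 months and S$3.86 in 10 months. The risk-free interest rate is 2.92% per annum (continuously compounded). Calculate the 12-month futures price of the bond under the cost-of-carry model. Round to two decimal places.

S$109.41

PV(coupons) I = 3.86·e^(−0.0292·2/12) + 3.86·e^(−0.0292·10/12)
I = 3.8413 + 3.7672 = 7.6085
F = (S − I)·e^(rT) = (113.87 − 7.6085) · e^(0.0292·12/12)
= 106.2615 · e^0.029200 = 106.2615 × 1.029630 = S$109.41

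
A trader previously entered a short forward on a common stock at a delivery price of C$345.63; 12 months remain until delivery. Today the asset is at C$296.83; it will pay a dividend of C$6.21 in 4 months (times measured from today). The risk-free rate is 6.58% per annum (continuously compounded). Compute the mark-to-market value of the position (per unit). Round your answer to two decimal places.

PV(remaining dividends) I = 6.21·e^(−0.0658·4/12) = 6.0753
Current forward F = (S − I)·e^(rT) = (296.83 − 6.0753)·e^(0.0658·12/12) = 290.7547 × 1.068013 = 310.5298
Value (long) = (F − K)·e^(−rT) = (310.5298 − 345.63) × 0.936318 = -32.8649
Short position value = −(long value) = C$32.86

C$32.86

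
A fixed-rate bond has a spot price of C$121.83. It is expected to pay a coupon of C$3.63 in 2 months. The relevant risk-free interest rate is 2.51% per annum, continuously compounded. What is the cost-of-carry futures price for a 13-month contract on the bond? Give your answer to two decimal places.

PV(coupons) I = 3.63·e^(−0.0251·2/12)
I = 3.6148
F = (S − I)·e^(rT) = (121.83 − 3.6148) · e^(0.0251·13/12)
= 118.2152 · e^0.027192 = 118.2152 × 1.027565 = C$121.47

C$121.47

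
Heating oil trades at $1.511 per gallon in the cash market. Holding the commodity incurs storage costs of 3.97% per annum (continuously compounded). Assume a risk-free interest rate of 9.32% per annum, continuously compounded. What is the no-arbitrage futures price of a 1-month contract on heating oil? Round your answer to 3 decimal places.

$1.528 per gallon

Net carry = r + u − y = 0.0932 + 0.0397 − 0.0000 = 0.1329
F = S·e^((r+u−y)T) = 1.511 · e^(0.1329 × 1/12) = 1.511 · e^0.011075
= 1.511 × 1.011137 = $1.528 per gallon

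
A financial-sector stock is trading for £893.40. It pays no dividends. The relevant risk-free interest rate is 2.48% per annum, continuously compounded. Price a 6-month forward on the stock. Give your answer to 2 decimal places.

£904.55

F = S·e^(rT) = 893.40 · e^(0.0248 × 6/12)
= 893.40 · e^0.012400 = 893.40 × 1.012477
F = £904.55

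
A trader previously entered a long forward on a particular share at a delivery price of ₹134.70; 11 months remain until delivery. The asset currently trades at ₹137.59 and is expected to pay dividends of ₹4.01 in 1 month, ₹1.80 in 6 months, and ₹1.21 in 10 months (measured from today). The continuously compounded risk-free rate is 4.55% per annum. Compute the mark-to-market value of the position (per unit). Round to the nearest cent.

PV(remaining dividends) I = 4.01·e^(−0.0455·1/12) + 1.80·e^(−0.0455·6/12) + 1.21·e^(−0.0455·10/12) = 6.9193
Current forward F = (S − I)·e^(rT) = (137.59 − 6.9193)·e^(0.0455·11/12) = 130.6707 × 1.042590 = 136.2360
Value (long) = (F − K)·e^(−rT) = (136.2360 − 134.70) × 0.959149 = 1.4733
Value = ₹1.47

₹1.47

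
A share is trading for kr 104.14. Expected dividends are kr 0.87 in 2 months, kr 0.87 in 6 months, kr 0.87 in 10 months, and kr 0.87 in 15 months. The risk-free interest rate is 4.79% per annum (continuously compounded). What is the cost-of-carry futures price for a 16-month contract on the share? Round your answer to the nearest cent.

PV(dividends) I = 0.87·e^(−0.0479·2/12) + 0.87·e^(−0.0479·6/12) + 0.87·e^(−0.0479·10/12) + 0.87·e^(−0.0479·15/12)
I = 0.8631 + 0.8494 + 0.8360 + 0.8194 = 3.3679
F = (S − I)·e^(rT) = (104.14 − 3.3679) · e^(0.0479·16/12)
= 100.7721 · e^0.063867 = 100.7721 × 1.065951 = kr 107.42

kr 107.42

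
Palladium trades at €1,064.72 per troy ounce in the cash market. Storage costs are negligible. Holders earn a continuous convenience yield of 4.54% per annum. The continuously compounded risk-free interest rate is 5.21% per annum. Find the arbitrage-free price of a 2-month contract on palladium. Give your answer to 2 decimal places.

Net carry = r + u − y = 0.0521 + 0.0000 − 0.0454 = 0.0067
F = S·e^((r+u−y)T) = 1064.72 · e^(0.0067 × 2/12) = 1064.72 · e^0.00111667
= 1064.72 × 1.00111729 = €1,065.91 per troy ounce

€1,065.91 per troy ounce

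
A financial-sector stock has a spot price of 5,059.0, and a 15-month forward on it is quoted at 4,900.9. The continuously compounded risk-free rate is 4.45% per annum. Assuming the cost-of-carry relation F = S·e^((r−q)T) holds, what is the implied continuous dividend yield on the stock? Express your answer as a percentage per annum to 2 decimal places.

6.99%

From F = S·e^((r−q)T): (r − q) = ln(F/S)/T
ln(4900.9/5059.0) = ln(0.968749) = -0.031750
(r − q) = -0.031750 / (15/12) = -0.025400
q = r − ln(F/S)/T = 0.0445 + 0.025400 = 0.069900
q = 6.99%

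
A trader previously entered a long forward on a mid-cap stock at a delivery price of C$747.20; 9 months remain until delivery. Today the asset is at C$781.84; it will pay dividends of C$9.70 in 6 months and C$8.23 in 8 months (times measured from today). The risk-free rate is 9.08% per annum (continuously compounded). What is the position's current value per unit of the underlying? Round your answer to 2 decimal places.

PV(remaining dividends) I = 9.70·e^(−0.0908·6/12) + 8.23·e^(−0.0908·8/12) = 17.0161
Current forward F = (S − I)·e^(rT) = (781.84 − 17.0161)·e^(0.0908·9/12) = 764.8239 × 1.070472 = 818.7226
Value (long) = (F − K)·e^(−rT) = (818.7226 − 747.20) × 0.934167 = 66.8141
Value = C$66.81

C$66.81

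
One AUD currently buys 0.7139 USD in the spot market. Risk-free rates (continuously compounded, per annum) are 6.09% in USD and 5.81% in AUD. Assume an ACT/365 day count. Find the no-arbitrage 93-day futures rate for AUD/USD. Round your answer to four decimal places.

F = S·e^((r_USD − r_AUD)T) = 0.7139 · e^((0.0609 − 0.0581) × 93/365)
= 0.7139 · e^0.000713 = 0.7139 × 1.000713
F = 0.7144 USD per AUD

0.7144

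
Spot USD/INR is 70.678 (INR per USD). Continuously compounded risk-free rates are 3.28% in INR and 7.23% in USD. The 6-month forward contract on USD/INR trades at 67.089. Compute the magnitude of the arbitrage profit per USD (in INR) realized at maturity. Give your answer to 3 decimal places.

2.207 per USD (in INR)

Fair forward: F* = S·e^(carry·T), with carry = (r_INR − r_USD) = 0.0328 − 0.0723 = -0.0395
F* = 70.678 · e^(-0.0395 × 6/12) = 70.678 · e^-0.019750 = 70.678 × 0.980444 = 69.2958
Market 67.089 < fair 69.2958: forward underpriced → reverse cash-and-carry (short spot, go long the forward).
At maturity, profit = |F_mkt − F*| = |67.089 − 69.2958| = 2.207 per USD (in INR)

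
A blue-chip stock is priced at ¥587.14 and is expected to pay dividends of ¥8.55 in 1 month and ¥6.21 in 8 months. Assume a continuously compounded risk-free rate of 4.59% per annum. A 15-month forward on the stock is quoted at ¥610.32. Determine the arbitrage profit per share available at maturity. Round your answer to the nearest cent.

PV(dividends) I = 8.55·e^(−0.0459·1/12) + 6.21·e^(−0.0459·8/12) = 14.5402
Fair forward F* = (S − I)·e^(rT) = (587.14 − 14.5402)·e^0.057375 = 572.5998 × 1.059053 = 606.4135
Market ¥610.32 > fair 606.4135: forward overpriced → cash-and-carry (borrow at r, buy the stock and collect the dividends, short the forward).
Profit at T = |F_mkt − F*| = |610.32 − 606.4135| = ¥3.91 per share

¥3.91 per share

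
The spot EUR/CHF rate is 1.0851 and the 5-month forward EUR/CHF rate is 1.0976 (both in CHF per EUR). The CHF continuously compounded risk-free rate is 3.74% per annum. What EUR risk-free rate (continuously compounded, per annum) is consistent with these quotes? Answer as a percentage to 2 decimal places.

F = S·e^((r_CHF − r_EUR)T) ⇒ r_EUR = r_CHF − ln(F/S)/T
ln(1.0976/1.0851) = 0.011454; /(5/12) = 0.027490
r_EUR = 0.0374 − 0.027490 = 0.009910
r_EUR = 0.99%

0.99%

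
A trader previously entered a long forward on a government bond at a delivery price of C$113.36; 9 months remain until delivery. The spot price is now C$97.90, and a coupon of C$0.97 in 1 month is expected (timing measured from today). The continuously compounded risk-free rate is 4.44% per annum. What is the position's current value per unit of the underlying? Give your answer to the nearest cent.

PV(remaining coupons) I = 0.97·e^(−0.0444·1/12) = 0.9664
Current forward F = (S − I)·e^(rT) = (97.90 − 0.9664)·e^(0.0444·9/12) = 96.9336 × 1.033861 = 100.2159
Value (long) = (F − K)·e^(−rT) = (100.2159 − 113.36) × 0.967248 = -12.7136
Value = -C$12.71

-C$12.71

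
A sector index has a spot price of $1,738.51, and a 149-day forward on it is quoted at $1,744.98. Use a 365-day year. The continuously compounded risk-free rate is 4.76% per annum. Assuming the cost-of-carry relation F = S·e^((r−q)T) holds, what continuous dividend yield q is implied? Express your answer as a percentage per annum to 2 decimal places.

From F = S·e^((r−q)T): (r − q) = ln(F/S)/T
ln(1744.98/1738.51) = ln(1.003722) = 0.003715
(r − q) = 0.003715 / (149/365) = 0.009101
q = r − ln(F/S)/T = 0.0476 − 0.009101 = 0.038499
q = 3.85%

3.85%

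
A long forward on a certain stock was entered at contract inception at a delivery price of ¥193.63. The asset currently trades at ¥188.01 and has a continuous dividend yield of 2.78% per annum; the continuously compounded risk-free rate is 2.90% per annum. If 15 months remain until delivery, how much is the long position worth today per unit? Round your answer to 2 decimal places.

Current fair forward for the remaining 15 months: F = S·e^((r − q)·T), (r − q) = 0.0290 − 0.0278 = 0.0012
F = 188.01 · e^(0.0012 × 15/12) = 188.01 × 1.001501 = 188.2922
Value of long forward = (F − K)·e^(−rT) = (188.2922 − 193.63) · e^(−0.0290·15/12)
= -5.3378 × 0.964399 = -5.15

-¥5.15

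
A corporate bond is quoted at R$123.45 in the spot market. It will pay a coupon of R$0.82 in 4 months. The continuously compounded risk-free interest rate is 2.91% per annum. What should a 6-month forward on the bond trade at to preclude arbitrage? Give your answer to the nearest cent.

R$124.44

PV(coupons) I = 0.82·e^(−0.0291·4/12)
I = 0.8121
F = (S − I)·e^(rT) = (123.45 − 0.8121) · e^(0.0291·6/12)
= 122.6379 · e^0.014550 = 122.6379 × 1.014656 = R$124.44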